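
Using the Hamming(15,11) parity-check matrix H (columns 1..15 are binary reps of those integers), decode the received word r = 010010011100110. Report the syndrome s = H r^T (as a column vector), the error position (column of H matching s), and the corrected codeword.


s = (1, 1, 1, 1)^T, error position = 15, corrected codeword c = 010010011100111

Compute s = H r^T mod 2 one row at a time:
  s_1 = 1 + 1 + 1 + 0 + 0 + 1 + 1 + 0 = 5 ≡ 1 (mod 2).
  s_2 = 0 + 1 + 0 + 0 + 0 + 1 + 1 + 0 = 3 ≡ 1 (mod 2).
  s_3 = 1 + 0 + 0 + 0 + 1 + 0 + 1 + 0 = 3 ≡ 1 (mod 2).
  s_4 = 0 + 0 + 1 + 0 + 1 + 0 + 1 + 0 = 3 ≡ 1 (mod 2).
s = (1, 1, 1, 1)^T — this equals column 15 of H (binary 1111), so error is at position 15.
Correct: flip bit 15 of r = 010010011100110 to get c = 010010011100111.


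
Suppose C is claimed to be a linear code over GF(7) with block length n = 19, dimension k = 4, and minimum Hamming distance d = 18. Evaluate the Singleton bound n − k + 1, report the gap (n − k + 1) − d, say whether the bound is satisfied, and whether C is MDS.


Singleton RHS = n − k + 1 = 16, slack = -2, bound violated (no such code; not MDS).

Singleton bound: d ≤ n − k + 1.
Here n = 19, k = 4, so n − k + 1 = 16.
Given d = 18, check d ≤ 16: NO.
Slack = (n − k + 1) − d = -2.
The slack is negative: d = 18 exceeds n − k + 1 = 16 by 2, so the Singleton bound is violated and no linear [19, 4, 18]_7 code can exist. In particular it is not MDS (MDS requires d = n − k + 1 exactly).
Description: the claimed parameters are [19, 4, 18]_7; such a code would be impossible (violates the Singleton bound).


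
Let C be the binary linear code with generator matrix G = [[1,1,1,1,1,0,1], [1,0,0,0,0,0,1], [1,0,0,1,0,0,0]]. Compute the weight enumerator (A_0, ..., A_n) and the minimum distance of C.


Weight distribution: A_0 = 1, A_2 = 3, A_4 = 3, A_6 = 1. Minimum distance d = 2.

Enumerate all 2^3 = 8 messages m ∈ F_2^3.
For each, compute codeword c = mG in F_2^7, then tally its weight.
  m = 000 → c = 0000000, weight = 0.
  m = 100 → c = 1111101, weight = 6.
  m = 010 → c = 1000001, weight = 2.
  m = 110 → c = 0111100, weight = 4.
  m = 001 → c = 1001000, weight = 2.
  m = 101 → c = 0110101, weight = 4.
  m = 011 → c = 0001001, weight = 2.
  m = 111 → c = 1110100, weight = 4.
Tally weights:
  weight 0: 1 codewords.
  weight 2: 3 codewords.
  weight 4: 3 codewords.
  weight 6: 1 codewords.
Minimum distance d = smallest w > 0 with A_w > 0 = 2.
Sanity: Σ A_w = 8 = 2^3 = 8 ✓.


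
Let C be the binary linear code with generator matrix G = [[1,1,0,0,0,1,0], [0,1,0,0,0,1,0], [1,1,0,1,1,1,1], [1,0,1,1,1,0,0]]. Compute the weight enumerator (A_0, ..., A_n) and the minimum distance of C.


Weight distribution: A_0 = 1, A_1 = 1, A_2 = 2, A_3 = 4, A_4 = 3, A_5 = 3, A_6 = 2. Minimum distance d = 1.

Enumerate all 2^4 = 16 messages m ∈ F_2^4.
For each, compute codeword c = mG in F_2^7, then tally its weight.
  m = 0000 → c = 0000000, weight = 0.
  m = 1000 → c = 1100010, weight = 3.
  m = 0100 → c = 0100010, weight = 2.
  m = 1100 → c = 1000000, weight = 1.
  m = 0010 → c = 1101111, weight = 6.
  m = 1010 → c = 0001101, weight = 3.
  m = 0110 → c = 1001101, weight = 4.
  m = 1110 → c = 0101111, weight = 5.
  m = 0001 → c = 1011100, weight = 4.
  m = 1001 → c = 0111110, weight = 5.
  m = 0101 → c = 1111110, weight = 6.
  m = 1101 → c = 0011100, weight = 3.
  m = 0011 → c = 0110011, weight = 4.
  m = 1011 → c = 1010001, weight = 3.
  m = 0111 → c = 0010001, weight = 2.
  m = 1111 → c = 1110011, weight = 5.
Tally weights:
  weight 0: 1 codewords.
  weight 1: 1 codewords.
  weight 2: 2 codewords.
  weight 3: 4 codewords.
  weight 4: 3 codewords.
  weight 5: 3 codewords.
  weight 6: 2 codewords.
Minimum distance d = smallest w > 0 with A_w > 0 = 1.
Sanity: Σ A_w = 16 = 2^4 = 16 ✓.


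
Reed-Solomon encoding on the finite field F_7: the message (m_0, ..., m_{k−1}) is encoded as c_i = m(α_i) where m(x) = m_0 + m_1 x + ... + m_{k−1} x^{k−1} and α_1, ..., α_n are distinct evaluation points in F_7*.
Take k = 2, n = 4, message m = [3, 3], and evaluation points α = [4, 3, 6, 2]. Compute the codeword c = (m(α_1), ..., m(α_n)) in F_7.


c = [1, 5, 0, 2]

Message polynomial: m(x) = 3 + 3·x (mod 7).
For each evaluation point α_i, compute m(α_i) mod 7:
  α_1 = 4: Horner steps 3 → 1, so m(4) = 1.
  α_2 = 3: Horner steps 3 → 5, so m(3) = 5.
  α_3 = 6: Horner steps 3 → 0, so m(6) = 0.
  α_4 = 2: Horner steps 3 → 2, so m(2) = 2.
Codeword c = [1, 5, 0, 2] ∈ F_7^4.


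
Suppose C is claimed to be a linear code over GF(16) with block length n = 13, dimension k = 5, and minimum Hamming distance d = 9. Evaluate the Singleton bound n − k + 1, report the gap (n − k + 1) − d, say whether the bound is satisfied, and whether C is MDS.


Singleton RHS = n − k + 1 = 9, slack = 0, bound satisfied, MDS.

Singleton bound: d ≤ n − k + 1.
Here n = 13, k = 5, so n − k + 1 = 9.
Given d = 9, check d ≤ 9: YES.
Slack = (n − k + 1) − d = 0.
The code is MDS (slack = 0).
Description: the claimed parameters are [13, 5, 9]_16; such a code would be MDS (meets Singleton bound).


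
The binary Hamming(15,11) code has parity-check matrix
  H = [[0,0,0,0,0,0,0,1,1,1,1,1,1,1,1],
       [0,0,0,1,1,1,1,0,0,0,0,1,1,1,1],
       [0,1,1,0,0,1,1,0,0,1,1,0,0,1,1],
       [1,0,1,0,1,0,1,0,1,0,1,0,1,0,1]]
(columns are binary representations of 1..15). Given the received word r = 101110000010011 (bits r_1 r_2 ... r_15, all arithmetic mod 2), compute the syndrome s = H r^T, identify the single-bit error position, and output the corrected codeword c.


s = (1, 0, 0, 1)^T, error position = 9, corrected codeword c = 101110001010011

Compute s = H r^T mod 2 one row at a time:
  s_1 = 0 + 0 + 0 + 1 + 0 + 0 + 1 + 1 = 3 ≡ 1 (mod 2).
  s_2 = 1 + 1 + 0 + 0 + 0 + 0 + 1 + 1 = 4 ≡ 0 (mod 2).
  s_3 = 0 + 1 + 0 + 0 + 0 + 1 + 1 + 1 = 4 ≡ 0 (mod 2).
  s_4 = 1 + 1 + 1 + 0 + 0 + 1 + 0 + 1 = 5 ≡ 1 (mod 2).
s = (1, 0, 0, 1)^T — this equals column 9 of H (binary 1001), so error is at position 9.
Correct: flip bit 9 of r = 101110000010011 to get c = 101110001010011.


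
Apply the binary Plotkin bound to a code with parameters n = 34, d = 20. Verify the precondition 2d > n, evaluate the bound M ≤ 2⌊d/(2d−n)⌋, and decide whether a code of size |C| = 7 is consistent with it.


Plotkin bound M ≤ 6; given |C| = 7 > bound (violated).

Check applicability: 2d = 40, n = 34.
2d − n = 6 > 0, so Plotkin applies.
Compute d/(2d−n) = 20/6 ≈ 3.3333.
⌊d/(2d−n)⌋ = 3.
Plotkin bound: M ≤ 2·3 = 6.
Given |C| = 7, check: VIOLATED.
This |C| is above the Plotkin bound, so no binary code with n = 34, d = 20 and 7 codewords exists.


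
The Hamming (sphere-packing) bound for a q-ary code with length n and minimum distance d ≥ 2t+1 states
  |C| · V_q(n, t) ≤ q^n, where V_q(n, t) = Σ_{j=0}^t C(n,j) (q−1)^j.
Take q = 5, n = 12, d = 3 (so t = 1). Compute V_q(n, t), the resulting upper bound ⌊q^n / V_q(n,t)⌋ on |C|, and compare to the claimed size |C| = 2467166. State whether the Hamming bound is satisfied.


V_q(n, t) = 49, q^n = 244140625, Hamming bound = 4982461, |C| = 2467166 ≤ bound (satisfied).

Step 1: Compute V_q(n, t) = Σ_{j=0}^1 C(n, j) (q−1)^j.
  j = 0: C(12,0)·(4)^0 = 1·1 = 1.
  j = 1: C(12,1)·(4)^1 = 12·4 = 48.
  V_q(n, t) = 1 + 48 = 49.
Step 2: q^n = 5^12 = 244140625.
Step 3: Hamming bound ⌊q^n / V_q(n,t)⌋ = ⌊244140625/49⌋ = 4982461.
Step 4: Compare |C| = 2467166 to 4982461: satisfied.
The claimed |C| lies below the Hamming bound.


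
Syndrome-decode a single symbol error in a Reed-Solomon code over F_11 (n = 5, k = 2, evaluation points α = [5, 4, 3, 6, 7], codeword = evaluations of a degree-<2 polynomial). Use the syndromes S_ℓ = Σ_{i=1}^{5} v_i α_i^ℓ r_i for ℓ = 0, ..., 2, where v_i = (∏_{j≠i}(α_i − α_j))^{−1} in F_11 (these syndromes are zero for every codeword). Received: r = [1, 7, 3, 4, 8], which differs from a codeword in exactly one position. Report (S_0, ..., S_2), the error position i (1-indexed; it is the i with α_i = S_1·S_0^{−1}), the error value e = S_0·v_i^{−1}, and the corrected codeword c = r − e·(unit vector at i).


S = (3, 4, 9), error at position 1, error magnitude e = 1, c = [0, 7, 3, 4, 8].

Step 1: column multipliers v_i = (∏_{j≠i}(α_i − α_j))^{−1} mod 11.
  i = 1 (α = 5): (5−4)(5−3)(5−6)(5−7) = 1·2·(−1)·(−2) = 4 ≡ 4, so v_1 = 4^{−1} = 3 (mod 11).
  i = 2 (α = 4): (4−5)(4−3)(4−6)(4−7) = (−1)·1·(−2)·(−3) = −6 ≡ 5, so v_2 = 5^{−1} = 9 (mod 11).
  i = 3 (α = 3): (3−5)(3−4)(3−6)(3−7) = (−2)·(−1)·(−3)·(−4) = 24 ≡ 2, so v_3 = 2^{−1} = 6 (mod 11).
  i = 4 (α = 6): (6−5)(6−4)(6−3)(6−7) = 1·2·3·(−1) = −6 ≡ 5, so v_4 = 5^{−1} = 9 (mod 11).
  i = 5 (α = 7): (7−5)(7−4)(7−3)(7−6) = 2·3·4·1 = 24 ≡ 2, so v_5 = 2^{−1} = 6 (mod 11).
  v = [3, 9, 6, 9, 6].
Step 2: syndromes of r = [1, 7, 3, 4, 8] (all sums mod 11).
  S_0 = Σ v_i r_i = 3·1 + 9·7 + 6·3 + 9·4 + 6·8 = 168 ≡ 3.
  S_1 = Σ v_i α_i r_i = 3·5·1 + 9·4·7 + 6·3·3 + 9·6·4 + 6·7·8 = 873 ≡ 4.
  α_i^2 mod 11 = [3, 5, 9, 3, 5].
  S_2 = Σ v_i α_i^2 r_i = 3·3·1 + 9·5·7 + 6·9·3 + 9·3·4 + 6·5·8 = 834 ≡ 9.
  S = (3, 4, 9) ≠ 0, so r is not a codeword (an error is present).
Step 3: locate the error. For a single error e at position i, S_ℓ = v_i·e·α_i^ℓ, so α_err = S_1/S_0.
  S_0^{−1} = 3^{−1} = 4 (mod 11), so α_err = 4·4 = 16 ≡ 5 = α_1. Error position i = 1.
  Consistency check: S_2/S_1 = 9·3 = 27 ≡ 5 = α_err ✓ (single-error assumption holds).
Step 4: error magnitude e = S_0/v_1 = S_0·∏_{j≠1}(α_1 − α_j) = 3·4 = 12 ≡ 1 (mod 11).
Step 5: correct position 1: c_1 = r_1 − e = 1 − 1 ≡ 0 (mod 11). Hence c = [0, 7, 3, 4, 8].
  Check: interpolating c through the α_i gives m(x) = 2 + 4·x (degree < 2) with m(α_i) = c_i for every i, so c is indeed a codeword.


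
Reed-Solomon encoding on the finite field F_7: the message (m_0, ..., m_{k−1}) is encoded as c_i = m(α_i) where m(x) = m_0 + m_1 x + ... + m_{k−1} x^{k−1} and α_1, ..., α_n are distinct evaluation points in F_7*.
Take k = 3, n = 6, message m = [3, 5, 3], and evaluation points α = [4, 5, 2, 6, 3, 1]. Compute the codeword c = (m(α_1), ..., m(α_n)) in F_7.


c = [1, 5, 4, 1, 3, 4]

Message polynomial: m(x) = 3 + 5·x + 3·x^2 (mod 7).
For each evaluation point α_i, compute m(α_i) mod 7:
  α_1 = 4: Horner steps 3 → 3 → 1, so m(4) = 1.
  α_2 = 5: Horner steps 3 → 6 → 5, so m(5) = 5.
  α_3 = 2: Horner steps 3 → 4 → 4, so m(2) = 4.
  α_4 = 6: Horner steps 3 → 2 → 1, so m(6) = 1.
  α_5 = 3: Horner steps 3 → 0 → 3, so m(3) = 3.
  α_6 = 1: Horner steps 3 → 1 → 4, so m(1) = 4.
Codeword c = [1, 5, 4, 1, 3, 4] ∈ F_7^6.


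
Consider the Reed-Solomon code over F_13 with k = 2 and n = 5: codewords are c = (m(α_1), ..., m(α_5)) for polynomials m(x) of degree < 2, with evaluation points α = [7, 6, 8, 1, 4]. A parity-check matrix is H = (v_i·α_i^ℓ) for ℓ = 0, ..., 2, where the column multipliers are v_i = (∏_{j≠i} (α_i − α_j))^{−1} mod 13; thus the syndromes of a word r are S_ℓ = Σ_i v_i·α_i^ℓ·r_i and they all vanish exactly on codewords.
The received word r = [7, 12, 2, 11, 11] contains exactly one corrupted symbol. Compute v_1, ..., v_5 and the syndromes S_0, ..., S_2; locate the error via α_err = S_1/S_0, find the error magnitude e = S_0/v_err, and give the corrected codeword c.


S = (9, 10, 1), error at position 5, error magnitude e = 2, c = [7, 12, 2, 11, 9].

Step 1: column multipliers v_i = (∏_{j≠i}(α_i − α_j))^{−1} mod 13.
  i = 1 (α = 7): (7−6)(7−8)(7−1)(7−4) = 1·(−1)·6·3 = −18 ≡ 8, so v_1 = 8^{−1} = 5 (mod 13).
  i = 2 (α = 6): (6−7)(6−8)(6−1)(6−4) = (−1)·(−2)·5·2 = 20 ≡ 7, so v_2 = 7^{−1} = 2 (mod 13).
  i = 3 (α = 8): (8−7)(8−6)(8−1)(8−4) = 1·2·7·4 = 56 ≡ 4, so v_3 = 4^{−1} = 10 (mod 13).
  i = 4 (α = 1): (1−7)(1−6)(1−8)(1−4) = (−6)·(−5)·(−7)·(−3) = 630 ≡ 6, so v_4 = 6^{−1} = 11 (mod 13).
  i = 5 (α = 4): (4−7)(4−6)(4−8)(4−1) = (−3)·(−2)·(−4)·3 = −72 ≡ 6, so v_5 = 6^{−1} = 11 (mod 13).
  v = [5, 2, 10, 11, 11].
Step 2: syndromes of r = [7, 12, 2, 11, 11] (all sums mod 13).
  S_0 = Σ v_i r_i = 5·7 + 2·12 + 10·2 + 11·11 + 11·11 = 321 ≡ 9.
  S_1 = Σ v_i α_i r_i = 5·7·7 + 2·6·12 + 10·8·2 + 11·1·11 + 11·4·11 = 1154 ≡ 10.
  α_i^2 mod 13 = [10, 10, 12, 1, 3].
  S_2 = Σ v_i α_i^2 r_i = 5·10·7 + 2·10·12 + 10·12·2 + 11·1·11 + 11·3·11 = 1314 ≡ 1.
  S = (9, 10, 1) ≠ 0, so r is not a codeword (an error is present).
Step 3: locate the error. For a single error e at position i, S_ℓ = v_i·e·α_i^ℓ, so α_err = S_1/S_0.
  S_0^{−1} = 9^{−1} = 3 (mod 13), so α_err = 10·3 = 30 ≡ 4 = α_5. Error position i = 5.
  Consistency check: S_2/S_1 = 1·4 = 4 ≡ 4 = α_err ✓ (single-error assumption holds).
Step 4: error magnitude e = S_0/v_5 = S_0·∏_{j≠5}(α_5 − α_j) = 9·6 = 54 ≡ 2 (mod 13).
Step 5: correct position 5: c_5 = r_5 − e = 11 − 2 ≡ 9 (mod 13). Hence c = [7, 12, 2, 11, 9].
  Check: interpolating c through the α_i gives m(x) = 3 + 8·x (degree < 2) with m(α_i) = c_i for every i, so c is indeed a codeword.


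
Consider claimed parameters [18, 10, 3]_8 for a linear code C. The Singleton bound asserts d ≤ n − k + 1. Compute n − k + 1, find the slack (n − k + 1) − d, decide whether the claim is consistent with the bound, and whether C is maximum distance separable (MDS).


Singleton RHS = n − k + 1 = 9, slack = 6, bound satisfied, not MDS.

Singleton bound: d ≤ n − k + 1.
Here n = 18, k = 10, so n − k + 1 = 9.
Given d = 3, check d ≤ 9: YES.
Slack = (n − k + 1) − d = 6.
The code is NOT MDS (slack = 6 > 0).
Description: the claimed parameters are [18, 10, 3]_8; such a code would be non-MDS.


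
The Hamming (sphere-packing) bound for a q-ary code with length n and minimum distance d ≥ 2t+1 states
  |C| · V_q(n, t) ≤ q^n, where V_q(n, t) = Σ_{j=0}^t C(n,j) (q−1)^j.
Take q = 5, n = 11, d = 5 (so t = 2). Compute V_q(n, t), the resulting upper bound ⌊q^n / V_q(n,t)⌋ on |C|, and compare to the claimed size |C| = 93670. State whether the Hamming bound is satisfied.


V_q(n, t) = 925, q^n = 48828125, Hamming bound = 52787, |C| = 93670 > bound (violated).

Step 1: Compute V_q(n, t) = Σ_{j=0}^2 C(n, j) (q−1)^j.
  j = 0: C(11,0)·(4)^0 = 1·1 = 1.
  j = 1: C(11,1)·(4)^1 = 11·4 = 44.
  j = 2: C(11,2)·(4)^2 = 55·16 = 880.
  V_q(n, t) = 1 + 44 + 880 = 925.
Step 2: q^n = 5^11 = 48828125.
Step 3: Hamming bound ⌊q^n / V_q(n,t)⌋ = ⌊48828125/925⌋ = 52787.
Step 4: Compare |C| = 93670 to 52787: violated.
The claimed |C| lies above the Hamming bound, so no 5-ary code of length 11 with d ≥ 5 can have 93670 codewords.


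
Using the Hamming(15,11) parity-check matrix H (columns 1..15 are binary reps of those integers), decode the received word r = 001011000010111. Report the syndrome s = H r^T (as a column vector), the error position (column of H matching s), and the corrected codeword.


s = (0, 1, 1, 1)^T, error position = 7, corrected codeword c = 001011100010111

Compute s = H r^T mod 2 one row at a time:
  s_1 = 0 + 0 + 0 + 1 + 0 + 1 + 1 + 1 = 4 ≡ 0 (mod 2).
  s_2 = 0 + 1 + 1 + 0 + 0 + 1 + 1 + 1 = 5 ≡ 1 (mod 2).
  s_3 = 0 + 1 + 1 + 0 + 0 + 1 + 1 + 1 = 5 ≡ 1 (mod 2).
  s_4 = 0 + 1 + 1 + 0 + 0 + 1 + 1 + 1 = 5 ≡ 1 (mod 2).
s = (0, 1, 1, 1)^T — this equals column 7 of H (binary 0111), so error is at position 7.
Correct: flip bit 7 of r = 001011000010111 to get c = 001011100010111.


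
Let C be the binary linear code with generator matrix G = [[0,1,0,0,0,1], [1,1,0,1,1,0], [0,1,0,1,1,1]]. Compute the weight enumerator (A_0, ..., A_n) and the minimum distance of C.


Weight distribution: A_0 = 1, A_2 = 4, A_4 = 3. Minimum distance d = 2.

Enumerate all 2^3 = 8 messages m ∈ F_2^3.
For each, compute codeword c = mG in F_2^6, then tally its weight.
  m = 000 → c = 000000, weight = 0.
  m = 100 → c = 010001, weight = 2.
  m = 010 → c = 110110, weight = 4.
  m = 110 → c = 100111, weight = 4.
  m = 001 → c = 010111, weight = 4.
  m = 101 → c = 000110, weight = 2.
  m = 011 → c = 100001, weight = 2.
  m = 111 → c = 110000, weight = 2.
Tally weights:
  weight 0: 1 codewords.
  weight 2: 4 codewords.
  weight 4: 3 codewords.
Minimum distance d = smallest w > 0 with A_w > 0 = 2.
Sanity: Σ A_w = 8 = 2^3 = 8 ✓.


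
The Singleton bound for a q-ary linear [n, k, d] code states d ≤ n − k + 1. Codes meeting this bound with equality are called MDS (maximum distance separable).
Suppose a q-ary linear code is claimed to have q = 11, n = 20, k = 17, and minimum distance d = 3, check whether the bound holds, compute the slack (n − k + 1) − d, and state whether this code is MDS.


Singleton RHS = n − k + 1 = 4, slack = 1, bound satisfied, not MDS.

Singleton bound: d ≤ n − k + 1.
Here n = 20, k = 17, so n − k + 1 = 4.
Given d = 3, check d ≤ 4: YES.
Slack = (n − k + 1) − d = 1.
The code is NOT MDS (slack = 1 > 0).
Description: the claimed parameters are [20, 17, 3]_11; such a code would be non-MDS.


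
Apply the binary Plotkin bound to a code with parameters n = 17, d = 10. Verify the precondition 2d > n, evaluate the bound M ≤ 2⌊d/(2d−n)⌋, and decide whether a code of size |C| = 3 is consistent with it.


Plotkin bound M ≤ 6; given |C| = 3 ≤ bound (satisfied).

Check applicability: 2d = 20, n = 17.
2d − n = 3 > 0, so Plotkin applies.
Compute d/(2d−n) = 10/3 ≈ 3.3333.
⌊d/(2d−n)⌋ = 3.
Plotkin bound: M ≤ 2·3 = 6.
Given |C| = 3, check: satisfied.
This |C| is below the Plotkin bound.


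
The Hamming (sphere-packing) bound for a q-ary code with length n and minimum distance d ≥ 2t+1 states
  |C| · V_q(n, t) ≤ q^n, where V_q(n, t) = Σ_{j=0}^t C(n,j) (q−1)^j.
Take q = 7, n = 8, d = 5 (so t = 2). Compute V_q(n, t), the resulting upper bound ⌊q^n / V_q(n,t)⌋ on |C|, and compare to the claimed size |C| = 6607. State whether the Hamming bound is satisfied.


V_q(n, t) = 1057, q^n = 5764801, Hamming bound = 5453, |C| = 6607 > bound (violated).

Step 1: Compute V_q(n, t) = Σ_{j=0}^2 C(n, j) (q−1)^j.
  j = 0: C(8,0)·(6)^0 = 1·1 = 1.
  j = 1: C(8,1)·(6)^1 = 8·6 = 48.
  j = 2: C(8,2)·(6)^2 = 28·36 = 1008.
  V_q(n, t) = 1 + 48 + 1008 = 1057.
Step 2: q^n = 7^8 = 5764801.
Step 3: Hamming bound ⌊q^n / V_q(n,t)⌋ = ⌊5764801/1057⌋ = 5453.
Step 4: Compare |C| = 6607 to 5453: violated.
The claimed |C| lies above the Hamming bound, so no 7-ary code of length 8 with d ≥ 5 can have 6607 codewords.


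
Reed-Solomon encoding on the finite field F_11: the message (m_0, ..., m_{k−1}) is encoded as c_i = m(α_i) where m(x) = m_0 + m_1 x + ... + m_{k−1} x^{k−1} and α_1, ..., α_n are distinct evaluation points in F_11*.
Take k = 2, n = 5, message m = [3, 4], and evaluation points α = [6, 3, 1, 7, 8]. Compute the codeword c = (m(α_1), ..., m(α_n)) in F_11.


c = [5, 4, 7, 9, 2]

Message polynomial: m(x) = 3 + 4·x (mod 11).
For each evaluation point α_i, compute m(α_i) mod 11:
  α_1 = 6: Horner steps 4 → 5, so m(6) = 5.
  α_2 = 3: Horner steps 4 → 4, so m(3) = 4.
  α_3 = 1: Horner steps 4 → 7, so m(1) = 7.
  α_4 = 7: Horner steps 4 → 9, so m(7) = 9.
  α_5 = 8: Horner steps 4 → 2, so m(8) = 2.
Codeword c = [5, 4, 7, 9, 2] ∈ F_11^5.


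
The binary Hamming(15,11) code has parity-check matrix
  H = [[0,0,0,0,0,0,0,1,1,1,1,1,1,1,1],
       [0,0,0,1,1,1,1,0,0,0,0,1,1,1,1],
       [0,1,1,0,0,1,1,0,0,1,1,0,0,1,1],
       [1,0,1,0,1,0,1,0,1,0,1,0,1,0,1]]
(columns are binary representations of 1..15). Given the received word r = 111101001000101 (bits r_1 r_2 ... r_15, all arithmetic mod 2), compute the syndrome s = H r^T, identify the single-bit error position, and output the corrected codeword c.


s = (1, 0, 0, 1)^T, error position = 9, corrected codeword c = 111101000000101

Compute s = H r^T mod 2 one row at a time:
  s_1 = 0 + 1 + 0 + 0 + 0 + 1 + 0 + 1 = 3 ≡ 1 (mod 2).
  s_2 = 1 + 0 + 1 + 0 + 0 + 1 + 0 + 1 = 4 ≡ 0 (mod 2).
  s_3 = 1 + 1 + 1 + 0 + 0 + 0 + 0 + 1 = 4 ≡ 0 (mod 2).
  s_4 = 1 + 1 + 0 + 0 + 1 + 0 + 1 + 1 = 5 ≡ 1 (mod 2).
s = (1, 0, 0, 1)^T — this equals column 9 of H (binary 1001), so error is at position 9.
Correct: flip bit 9 of r = 111101001000101 to get c = 111101000000101.


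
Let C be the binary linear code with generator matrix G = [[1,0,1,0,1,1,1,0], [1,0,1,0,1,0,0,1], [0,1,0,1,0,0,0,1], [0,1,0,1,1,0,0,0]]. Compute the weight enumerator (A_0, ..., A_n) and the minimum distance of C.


Weight distribution: A_0 = 1, A_2 = 2, A_3 = 4, A_4 = 2, A_5 = 4, A_6 = 2, A_8 = 1. Minimum distance d = 2.

Enumerate all 2^4 = 16 messages m ∈ F_2^4.
For each, compute codeword c = mG in F_2^8, then tally its weight.
  m = 0000 → c = 00000000, weight = 0.
  m = 1000 → c = 10101110, weight = 5.
  m = 0100 → c = 10101001, weight = 4.
  m = 1100 → c = 00000111, weight = 3.
  m = 0010 → c = 01010001, weight = 3.
  m = 1010 → c = 11111111, weight = 8.
  m = 0110 → c = 11111000, weight = 5.
  m = 1110 → c = 01010110, weight = 4.
  m = 0001 → c = 01011000, weight = 3.
  m = 1001 → c = 11110110, weight = 6.
  m = 0101 → c = 11110001, weight = 5.
  m = 1101 → c = 01011111, weight = 6.
  m = 0011 → c = 00001001, weight = 2.
  m = 1011 → c = 10100111, weight = 5.
  m = 0111 → c = 10100000, weight = 2.
  m = 1111 → c = 00001110, weight = 3.
Tally weights:
  weight 0: 1 codewords.
  weight 2: 2 codewords.
  weight 3: 4 codewords.
  weight 4: 2 codewords.
  weight 5: 4 codewords.
  weight 6: 2 codewords.
  weight 8: 1 codewords.
Minimum distance d = smallest w > 0 with A_w > 0 = 2.
Sanity: Σ A_w = 16 = 2^4 = 16 ✓.


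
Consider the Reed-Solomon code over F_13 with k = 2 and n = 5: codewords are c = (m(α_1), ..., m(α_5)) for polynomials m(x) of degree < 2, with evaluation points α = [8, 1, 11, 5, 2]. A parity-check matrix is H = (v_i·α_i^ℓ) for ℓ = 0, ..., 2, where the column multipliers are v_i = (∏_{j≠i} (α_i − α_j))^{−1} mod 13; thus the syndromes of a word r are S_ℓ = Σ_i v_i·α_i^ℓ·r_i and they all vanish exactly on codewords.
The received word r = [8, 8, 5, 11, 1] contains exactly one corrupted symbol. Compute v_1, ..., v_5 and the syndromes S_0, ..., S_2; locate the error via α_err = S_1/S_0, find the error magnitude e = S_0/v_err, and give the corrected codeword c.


S = (12, 12, 12), error at position 2, error magnitude e = 6, c = [8, 2, 5, 11, 1].

Step 1: column multipliers v_i = (∏_{j≠i}(α_i − α_j))^{−1} mod 13.
  i = 1 (α = 8): (8−1)(8−11)(8−5)(8−2) = 7·(−3)·3·6 = −378 ≡ 12, so v_1 = 12^{−1} = 12 (mod 13).
  i = 2 (α = 1): (1−8)(1−11)(1−5)(1−2) = (−7)·(−10)·(−4)·(−1) = 280 ≡ 7, so v_2 = 7^{−1} = 2 (mod 13).
  i = 3 (α = 11): (11−8)(11−1)(11−5)(11−2) = 3·10·6·9 = 1620 ≡ 8, so v_3 = 8^{−1} = 5 (mod 13).
  i = 4 (α = 5): (5−8)(5−1)(5−11)(5−2) = (−3)·4·(−6)·3 = 216 ≡ 8, so v_4 = 8^{−1} = 5 (mod 13).
  i = 5 (α = 2): (2−8)(2−1)(2−11)(2−5) = (−6)·1·(−9)·(−3) = −162 ≡ 7, so v_5 = 7^{−1} = 2 (mod 13).
  v = [12, 2, 5, 5, 2].
Step 2: syndromes of r = [8, 8, 5, 11, 1] (all sums mod 13).
  S_0 = Σ v_i r_i = 12·8 + 2·8 + 5·5 + 5·11 + 2·1 = 194 ≡ 12.
  S_1 = Σ v_i α_i r_i = 12·8·8 + 2·1·8 + 5·11·5 + 5·5·11 + 2·2·1 = 1338 ≡ 12.
  α_i^2 mod 13 = [12, 1, 4, 12, 4].
  S_2 = Σ v_i α_i^2 r_i = 12·12·8 + 2·1·8 + 5·4·5 + 5·12·11 + 2·4·1 = 1936 ≡ 12.
  S = (12, 12, 12) ≠ 0, so r is not a codeword (an error is present).
Step 3: locate the error. For a single error e at position i, S_ℓ = v_i·e·α_i^ℓ, so α_err = S_1/S_0.
  S_0^{−1} = 12^{−1} = 12 (mod 13), so α_err = 12·12 = 144 ≡ 1 = α_2. Error position i = 2.
  Consistency check: S_2/S_1 = 12·12 = 144 ≡ 1 = α_err ✓ (single-error assumption holds).
Step 4: error magnitude e = S_0/v_2 = S_0·∏_{j≠2}(α_2 − α_j) = 12·7 = 84 ≡ 6 (mod 13).
Step 5: correct position 2: c_2 = r_2 − e = 8 − 6 ≡ 2 (mod 13). Hence c = [8, 2, 5, 11, 1].
  Check: interpolating c through the α_i gives m(x) = 3 + 12·x (degree < 2) with m(α_i) = c_i for every i, so c is indeed a codeword.


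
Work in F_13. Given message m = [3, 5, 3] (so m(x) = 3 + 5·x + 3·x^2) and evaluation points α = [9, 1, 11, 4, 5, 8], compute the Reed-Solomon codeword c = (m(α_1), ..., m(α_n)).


c = [5, 11, 5, 6, 12, 1]

Message polynomial: m(x) = 3 + 5·x + 3·x^2 (mod 13).
For each evaluation point α_i, compute m(α_i) mod 13:
  α_1 = 9: Horner steps 3 → 6 → 5, so m(9) = 5.
  α_2 = 1: Horner steps 3 → 8 → 11, so m(1) = 11.
  α_3 = 11: Horner steps 3 → 12 → 5, so m(11) = 5.
  α_4 = 4: Horner steps 3 → 4 → 6, so m(4) = 6.
  α_5 = 5: Horner steps 3 → 7 → 12, so m(5) = 12.
  α_6 = 8: Horner steps 3 → 3 → 1, so m(8) = 1.
Codeword c = [5, 11, 5, 6, 12, 1] ∈ F_13^6.


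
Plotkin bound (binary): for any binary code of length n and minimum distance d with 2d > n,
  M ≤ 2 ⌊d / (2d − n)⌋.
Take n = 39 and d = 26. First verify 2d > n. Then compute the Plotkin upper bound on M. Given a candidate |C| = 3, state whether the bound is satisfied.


Plotkin bound M ≤ 4; given |C| = 3 ≤ bound (satisfied).

Check applicability: 2d = 52, n = 39.
2d − n = 13 > 0, so Plotkin applies.
Compute d/(2d−n) = 26/13 ≈ 2.0000.
⌊d/(2d−n)⌋ = 2.
Plotkin bound: M ≤ 2·2 = 4.
Given |C| = 3, check: satisfied.
This |C| is below the Plotkin bound.


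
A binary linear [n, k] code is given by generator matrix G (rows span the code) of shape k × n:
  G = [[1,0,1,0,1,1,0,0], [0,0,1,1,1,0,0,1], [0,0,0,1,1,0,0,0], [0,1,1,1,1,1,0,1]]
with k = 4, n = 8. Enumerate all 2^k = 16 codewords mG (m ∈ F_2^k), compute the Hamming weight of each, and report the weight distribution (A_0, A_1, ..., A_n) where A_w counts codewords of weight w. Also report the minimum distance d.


Weight distribution: A_0 = 1, A_2 = 3, A_4 = 11, A_6 = 1. Minimum distance d = 2.

Enumerate all 2^4 = 16 messages m ∈ F_2^4.
For each, compute codeword c = mG in F_2^8, then tally its weight.
  m = 0000 → c = 00000000, weight = 0.
  m = 1000 → c = 10101100, weight = 4.
  m = 0100 → c = 00111001, weight = 4.
  m = 1100 → c = 10010101, weight = 4.
  m = 0010 → c = 00011000, weight = 2.
  m = 1010 → c = 10110100, weight = 4.
  m = 0110 → c = 00100001, weight = 2.
  m = 1110 → c = 10001101, weight = 4.
  m = 0001 → c = 01111101, weight = 6.
  m = 1001 → c = 11010001, weight = 4.
  m = 0101 → c = 01000100, weight = 2.
  m = 1101 → c = 11101000, weight = 4.
  m = 0011 → c = 01100101, weight = 4.
  m = 1011 → c = 11001001, weight = 4.
  m = 0111 → c = 01011100, weight = 4.
  m = 1111 → c = 11110000, weight = 4.
Tally weights:
  weight 0: 1 codewords.
  weight 2: 3 codewords.
  weight 4: 11 codewords.
  weight 6: 1 codewords.
Minimum distance d = smallest w > 0 with A_w > 0 = 2.
Sanity: Σ A_w = 16 = 2^4 = 16 ✓.


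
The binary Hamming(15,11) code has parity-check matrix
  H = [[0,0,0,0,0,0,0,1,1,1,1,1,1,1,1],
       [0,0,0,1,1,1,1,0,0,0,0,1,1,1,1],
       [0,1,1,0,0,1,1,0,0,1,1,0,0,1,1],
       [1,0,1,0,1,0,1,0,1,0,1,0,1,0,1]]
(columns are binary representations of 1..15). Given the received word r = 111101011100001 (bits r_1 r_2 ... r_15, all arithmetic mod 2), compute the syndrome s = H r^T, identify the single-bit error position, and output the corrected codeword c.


s = (0, 1, 1, 0)^T, error position = 6, corrected codeword c = 111100011100001

Compute s = H r^T mod 2 one row at a time:
  s_1 = 1 + 1 + 1 + 0 + 0 + 0 + 0 + 1 = 4 ≡ 0 (mod 2).
  s_2 = 1 + 0 + 1 + 0 + 0 + 0 + 0 + 1 = 3 ≡ 1 (mod 2).
  s_3 = 1 + 1 + 1 + 0 + 1 + 0 + 0 + 1 = 5 ≡ 1 (mod 2).
  s_4 = 1 + 1 + 0 + 0 + 1 + 0 + 0 + 1 = 4 ≡ 0 (mod 2).
s = (0, 1, 1, 0)^T — this equals column 6 of H (binary 0110), so error is at position 6.
Correct: flip bit 6 of r = 111101011100001 to get c = 111100011100001.


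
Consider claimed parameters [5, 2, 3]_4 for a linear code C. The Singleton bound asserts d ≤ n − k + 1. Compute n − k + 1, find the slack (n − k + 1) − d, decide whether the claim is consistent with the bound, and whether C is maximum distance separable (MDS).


Singleton RHS = n − k + 1 = 4, slack = 1, bound satisfied, not MDS.

Singleton bound: d ≤ n − k + 1.
Here n = 5, k = 2, so n − k + 1 = 4.
Given d = 3, check d ≤ 4: YES.
Slack = (n − k + 1) − d = 1.
The code is NOT MDS (slack = 1 > 0).
Description: the claimed parameters are [5, 2, 3]_4; such a code would be non-MDS.


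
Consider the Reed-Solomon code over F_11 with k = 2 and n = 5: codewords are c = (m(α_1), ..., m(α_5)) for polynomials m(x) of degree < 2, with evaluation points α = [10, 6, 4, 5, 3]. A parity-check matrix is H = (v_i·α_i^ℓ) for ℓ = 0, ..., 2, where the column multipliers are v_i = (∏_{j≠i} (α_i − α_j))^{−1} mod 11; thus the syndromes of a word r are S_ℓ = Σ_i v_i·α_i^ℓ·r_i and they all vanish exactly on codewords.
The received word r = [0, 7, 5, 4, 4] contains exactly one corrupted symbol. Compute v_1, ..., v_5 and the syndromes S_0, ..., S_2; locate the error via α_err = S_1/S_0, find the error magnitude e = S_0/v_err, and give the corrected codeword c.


S = (2, 10, 6), error at position 4, error magnitude e = 9, c = [0, 7, 5, 6, 4].

Step 1: column multipliers v_i = (∏_{j≠i}(α_i − α_j))^{−1} mod 11.
  i = 1 (α = 10): (10−6)(10−4)(10−5)(10−3) = 4·6·5·7 = 840 ≡ 4, so v_1 = 4^{−1} = 3 (mod 11).
  i = 2 (α = 6): (6−10)(6−4)(6−5)(6−3) = (−4)·2·1·3 = −24 ≡ 9, so v_2 = 9^{−1} = 5 (mod 11).
  i = 3 (α = 4): (4−10)(4−6)(4−5)(4−3) = (−6)·(−2)·(−1)·1 = −12 ≡ 10, so v_3 = 10^{−1} = 10 (mod 11).
  i = 4 (α = 5): (5−10)(5−6)(5−4)(5−3) = (−5)·(−1)·1·2 = 10 ≡ 10, so v_4 = 10^{−1} = 10 (mod 11).
  i = 5 (α = 3): (3−10)(3−6)(3−4)(3−5) = (−7)·(−3)·(−1)·(−2) = 42 ≡ 9, so v_5 = 9^{−1} = 5 (mod 11).
  v = [3, 5, 10, 10, 5].
Step 2: syndromes of r = [0, 7, 5, 4, 4] (all sums mod 11).
  S_0 = Σ v_i r_i = 3·0 + 5·7 + 10·5 + 10·4 + 5·4 = 145 ≡ 2.
  S_1 = Σ v_i α_i r_i = 3·10·0 + 5·6·7 + 10·4·5 + 10·5·4 + 5·3·4 = 670 ≡ 10.
  α_i^2 mod 11 = [1, 3, 5, 3, 9].
  S_2 = Σ v_i α_i^2 r_i = 3·1·0 + 5·3·7 + 10·5·5 + 10·3·4 + 5·9·4 = 655 ≡ 6.
  S = (2, 10, 6) ≠ 0, so r is not a codeword (an error is present).
Step 3: locate the error. For a single error e at position i, S_ℓ = v_i·e·α_i^ℓ, so α_err = S_1/S_0.
  S_0^{−1} = 2^{−1} = 6 (mod 11), so α_err = 10·6 = 60 ≡ 5 = α_4. Error position i = 4.
  Consistency check: S_2/S_1 = 6·10 = 60 ≡ 5 = α_err ✓ (single-error assumption holds).
Step 4: error magnitude e = S_0/v_4 = S_0·∏_{j≠4}(α_4 − α_j) = 2·10 = 20 ≡ 9 (mod 11).
Step 5: correct position 4: c_4 = r_4 − e = 4 − 9 ≡ 6 (mod 11). Hence c = [0, 7, 5, 6, 4].
  Check: interpolating c through the α_i gives m(x) = 1 + 1·x (degree < 2) with m(α_i) = c_i for every i, so c is indeed a codeword.


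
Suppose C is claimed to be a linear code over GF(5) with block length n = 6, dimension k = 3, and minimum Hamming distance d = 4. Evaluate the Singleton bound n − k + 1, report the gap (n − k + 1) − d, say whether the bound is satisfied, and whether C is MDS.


Singleton RHS = n − k + 1 = 4, slack = 0, bound satisfied, MDS.

Singleton bound: d ≤ n − k + 1.
Here n = 6, k = 3, so n − k + 1 = 4.
Given d = 4, check d ≤ 4: YES.
Slack = (n − k + 1) − d = 0.
The code is MDS (slack = 0).
Description: the claimed parameters are [6, 3, 4]_5; such a code would be MDS (meets Singleton bound).


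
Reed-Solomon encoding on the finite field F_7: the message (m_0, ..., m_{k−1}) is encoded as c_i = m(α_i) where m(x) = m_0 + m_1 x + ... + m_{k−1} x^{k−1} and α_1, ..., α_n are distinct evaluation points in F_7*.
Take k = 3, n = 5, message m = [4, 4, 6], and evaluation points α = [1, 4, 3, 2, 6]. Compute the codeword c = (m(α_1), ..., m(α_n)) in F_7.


c = [0, 4, 0, 1, 6]

Message polynomial: m(x) = 4 + 4·x + 6·x^2 (mod 7).
For each evaluation point α_i, compute m(α_i) mod 7:
  α_1 = 1: Horner steps 6 → 3 → 0, so m(1) = 0.
  α_2 = 4: Horner steps 6 → 0 → 4, so m(4) = 4.
  α_3 = 3: Horner steps 6 → 1 → 0, so m(3) = 0.
  α_4 = 2: Horner steps 6 → 2 → 1, so m(2) = 1.
  α_5 = 6: Horner steps 6 → 5 → 6, so m(6) = 6.
Codeword c = [0, 4, 0, 1, 6] ∈ F_7^5.


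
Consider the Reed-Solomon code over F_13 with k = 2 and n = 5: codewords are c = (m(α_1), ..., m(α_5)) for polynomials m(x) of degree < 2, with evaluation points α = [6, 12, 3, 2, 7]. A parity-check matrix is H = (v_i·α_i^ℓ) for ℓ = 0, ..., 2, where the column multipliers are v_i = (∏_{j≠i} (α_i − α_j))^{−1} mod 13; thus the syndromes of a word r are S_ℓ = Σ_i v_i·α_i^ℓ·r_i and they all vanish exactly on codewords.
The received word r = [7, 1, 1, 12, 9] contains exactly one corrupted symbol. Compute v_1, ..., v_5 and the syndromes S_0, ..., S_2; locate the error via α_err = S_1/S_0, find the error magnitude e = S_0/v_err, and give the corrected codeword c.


S = (11, 2, 11), error at position 2, error magnitude e = 8, c = [7, 6, 1, 12, 9].

Step 1: column multipliers v_i = (∏_{j≠i}(α_i − α_j))^{−1} mod 13.
  i = 1 (α = 6): (6−12)(6−3)(6−2)(6−7) = (−6)·3·4·(−1) = 72 ≡ 7, so v_1 = 7^{−1} = 2 (mod 13).
  i = 2 (α = 12): (12−6)(12−3)(12−2)(12−7) = 6·9·10·5 = 2700 ≡ 9, so v_2 = 9^{−1} = 3 (mod 13).
  i = 3 (α = 3): (3−6)(3−12)(3−2)(3−7) = (−3)·(−9)·1·(−4) = −108 ≡ 9, so v_3 = 9^{−1} = 3 (mod 13).
  i = 4 (α = 2): (2−6)(2−12)(2−3)(2−7) = (−4)·(−10)·(−1)·(−5) = 200 ≡ 5, so v_4 = 5^{−1} = 8 (mod 13).
  i = 5 (α = 7): (7−6)(7−12)(7−3)(7−2) = 1·(−5)·4·5 = −100 ≡ 4, so v_5 = 4^{−1} = 10 (mod 13).
  v = [2, 3, 3, 8, 10].
Step 2: syndromes of r = [7, 1, 1, 12, 9] (all sums mod 13).
  S_0 = Σ v_i r_i = 2·7 + 3·1 + 3·1 + 8·12 + 10·9 = 206 ≡ 11.
  S_1 = Σ v_i α_i r_i = 2·6·7 + 3·12·1 + 3·3·1 + 8·2·12 + 10·7·9 = 951 ≡ 2.
  α_i^2 mod 13 = [10, 1, 9, 4, 10].
  S_2 = Σ v_i α_i^2 r_i = 2·10·7 + 3·1·1 + 3·9·1 + 8·4·12 + 10·10·9 = 1454 ≡ 11.
  S = (11, 2, 11) ≠ 0, so r is not a codeword (an error is present).
Step 3: locate the error. For a single error e at position i, S_ℓ = v_i·e·α_i^ℓ, so α_err = S_1/S_0.
  S_0^{−1} = 11^{−1} = 6 (mod 13), so α_err = 2·6 = 12 ≡ 12 = α_2. Error position i = 2.
  Consistency check: S_2/S_1 = 11·7 = 77 ≡ 12 = α_err ✓ (single-error assumption holds).
Step 4: error magnitude e = S_0/v_2 = S_0·∏_{j≠2}(α_2 − α_j) = 11·9 = 99 ≡ 8 (mod 13).
Step 5: correct position 2: c_2 = r_2 − e = 1 − 8 ≡ 6 (mod 13). Hence c = [7, 6, 1, 12, 9].
  Check: interpolating c through the α_i gives m(x) = 8 + 2·x (degree < 2) with m(α_i) = c_i for every i, so c is indeed a codeword.


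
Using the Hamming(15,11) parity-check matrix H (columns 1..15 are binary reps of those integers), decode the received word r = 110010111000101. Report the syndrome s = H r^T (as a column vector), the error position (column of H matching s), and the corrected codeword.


s = (0, 0, 1, 0)^T, error position = 2, corrected codeword c = 100010111000101

Compute s = H r^T mod 2 one row at a time:
  s_1 = 1 + 1 + 0 + 0 + 0 + 1 + 0 + 1 = 4 ≡ 0 (mod 2).
  s_2 = 0 + 1 + 0 + 1 + 0 + 1 + 0 + 1 = 4 ≡ 0 (mod 2).
  s_3 = 1 + 0 + 0 + 1 + 0 + 0 + 0 + 1 = 3 ≡ 1 (mod 2).
  s_4 = 1 + 0 + 1 + 1 + 1 + 0 + 1 + 1 = 6 ≡ 0 (mod 2).
s = (0, 0, 1, 0)^T — this equals column 2 of H (binary 0010), so error is at position 2.
Correct: flip bit 2 of r = 110010111000101 to get c = 100010111000101.


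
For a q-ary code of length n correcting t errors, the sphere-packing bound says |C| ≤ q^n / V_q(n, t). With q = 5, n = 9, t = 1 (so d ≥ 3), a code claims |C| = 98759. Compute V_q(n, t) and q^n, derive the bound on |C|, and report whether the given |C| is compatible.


V_q(n, t) = 37, q^n = 1953125, Hamming bound = 52787, |C| = 98759 > bound (violated).

Step 1: Compute V_q(n, t) = Σ_{j=0}^1 C(n, j) (q−1)^j.
  j = 0: C(9,0)·(4)^0 = 1·1 = 1.
  j = 1: C(9,1)·(4)^1 = 9·4 = 36.
  V_q(n, t) = 1 + 36 = 37.
Step 2: q^n = 5^9 = 1953125.
Step 3: Hamming bound ⌊q^n / V_q(n,t)⌋ = ⌊1953125/37⌋ = 52787.
Step 4: Compare |C| = 98759 to 52787: violated.
The claimed |C| lies above the Hamming bound, so no 5-ary code of length 9 with d ≥ 3 can have 98759 codewords.


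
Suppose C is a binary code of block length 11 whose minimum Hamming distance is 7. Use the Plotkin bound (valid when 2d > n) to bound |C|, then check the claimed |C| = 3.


Plotkin bound M ≤ 4; given |C| = 3 ≤ bound (satisfied).

Check applicability: 2d = 14, n = 11.
2d − n = 3 > 0, so Plotkin applies.
Compute d/(2d−n) = 7/3 ≈ 2.3333.
⌊d/(2d−n)⌋ = 2.
Plotkin bound: M ≤ 2·2 = 4.
Given |C| = 3, check: satisfied.
This |C| is below the Plotkin bound.


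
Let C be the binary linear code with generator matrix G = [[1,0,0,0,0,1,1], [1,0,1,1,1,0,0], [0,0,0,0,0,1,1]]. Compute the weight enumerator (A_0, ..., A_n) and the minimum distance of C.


Weight distribution: A_0 = 1, A_1 = 1, A_2 = 1, A_3 = 2, A_4 = 1, A_5 = 1, A_6 = 1. Minimum distance d = 1.

Enumerate all 2^3 = 8 messages m ∈ F_2^3.
For each, compute codeword c = mG in F_2^7, then tally its weight.
  m = 000 → c = 0000000, weight = 0.
  m = 100 → c = 1000011, weight = 3.
  m = 010 → c = 1011100, weight = 4.
  m = 110 → c = 0011111, weight = 5.
  m = 001 → c = 0000011, weight = 2.
  m = 101 → c = 1000000, weight = 1.
  m = 011 → c = 1011111, weight = 6.
  m = 111 → c = 0011100, weight = 3.
Tally weights:
  weight 0: 1 codewords.
  weight 1: 1 codewords.
  weight 2: 1 codewords.
  weight 3: 2 codewords.
  weight 4: 1 codewords.
  weight 5: 1 codewords.
  weight 6: 1 codewords.
Minimum distance d = smallest w > 0 with A_w > 0 = 1.
Sanity: Σ A_w = 8 = 2^3 = 8 ✓.


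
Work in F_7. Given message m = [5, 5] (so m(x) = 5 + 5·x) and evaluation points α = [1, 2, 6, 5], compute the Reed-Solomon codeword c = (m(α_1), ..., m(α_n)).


c = [3, 1, 0, 2]

Message polynomial: m(x) = 5 + 5·x (mod 7).
For each evaluation point α_i, compute m(α_i) mod 7:
  α_1 = 1: Horner steps 5 → 3, so m(1) = 3.
  α_2 = 2: Horner steps 5 → 1, so m(2) = 1.
  α_3 = 6: Horner steps 5 → 0, so m(6) = 0.
  α_4 = 5: Horner steps 5 → 2, so m(5) = 2.
Codeword c = [3, 1, 0, 2] ∈ F_7^4.


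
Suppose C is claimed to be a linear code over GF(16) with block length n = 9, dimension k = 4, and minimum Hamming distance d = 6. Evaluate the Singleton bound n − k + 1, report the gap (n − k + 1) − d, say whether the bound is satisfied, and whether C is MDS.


Singleton RHS = n − k + 1 = 6, slack = 0, bound satisfied, MDS.

Singleton bound: d ≤ n − k + 1.
Here n = 9, k = 4, so n − k + 1 = 6.
Given d = 6, check d ≤ 6: YES.
Slack = (n − k + 1) − d = 0.
The code is MDS (slack = 0).
Description: the claimed parameters are [9, 4, 6]_16; such a code would be MDS (meets Singleton bound).


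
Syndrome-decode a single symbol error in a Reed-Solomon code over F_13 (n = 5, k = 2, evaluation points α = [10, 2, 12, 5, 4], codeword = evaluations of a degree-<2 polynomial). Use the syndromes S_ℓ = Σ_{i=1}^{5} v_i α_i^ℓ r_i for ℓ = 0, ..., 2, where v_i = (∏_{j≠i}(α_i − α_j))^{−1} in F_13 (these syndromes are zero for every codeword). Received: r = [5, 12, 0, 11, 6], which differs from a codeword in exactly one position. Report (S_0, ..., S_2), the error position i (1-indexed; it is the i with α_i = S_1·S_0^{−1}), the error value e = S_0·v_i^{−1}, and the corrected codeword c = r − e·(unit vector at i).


S = (8, 6, 11), error at position 5, error magnitude e = 12, c = [5, 12, 0, 11, 7].

Step 1: column multipliers v_i = (∏_{j≠i}(α_i − α_j))^{−1} mod 13.
  i = 1 (α = 10): (10−2)(10−12)(10−5)(10−4) = 8·(−2)·5·6 = −480 ≡ 1, so v_1 = 1^{−1} = 1 (mod 13).
  i = 2 (α = 2): (2−10)(2−12)(2−5)(2−4) = (−8)·(−10)·(−3)·(−2) = 480 ≡ 12, so v_2 = 12^{−1} = 12 (mod 13).
  i = 3 (α = 12): (12−10)(12−2)(12−5)(12−4) = 2·10·7·8 = 1120 ≡ 2, so v_3 = 2^{−1} = 7 (mod 13).
  i = 4 (α = 5): (5−10)(5−2)(5−12)(5−4) = (−5)·3·(−7)·1 = 105 ≡ 1, so v_4 = 1^{−1} = 1 (mod 13).
  i = 5 (α = 4): (4−10)(4−2)(4−12)(4−5) = (−6)·2·(−8)·(−1) = −96 ≡ 8, so v_5 = 8^{−1} = 5 (mod 13).
  v = [1, 12, 7, 1, 5].
Step 2: syndromes of r = [5, 12, 0, 11, 6] (all sums mod 13).
  S_0 = Σ v_i r_i = 1·5 + 12·12 + 7·0 + 1·11 + 5·6 = 190 ≡ 8.
  S_1 = Σ v_i α_i r_i = 1·10·5 + 12·2·12 + 7·12·0 + 1·5·11 + 5·4·6 = 513 ≡ 6.
  α_i^2 mod 13 = [9, 4, 1, 12, 3].
  S_2 = Σ v_i α_i^2 r_i = 1·9·5 + 12·4·12 + 7·1·0 + 1·12·11 + 5·3·6 = 843 ≡ 11.
  S = (8, 6, 11) ≠ 0, so r is not a codeword (an error is present).
Step 3: locate the error. For a single error e at position i, S_ℓ = v_i·e·α_i^ℓ, so α_err = S_1/S_0.
  S_0^{−1} = 8^{−1} = 5 (mod 13), so α_err = 6·5 = 30 ≡ 4 = α_5. Error position i = 5.
  Consistency check: S_2/S_1 = 11·11 = 121 ≡ 4 = α_err ✓ (single-error assumption holds).
Step 4: error magnitude e = S_0/v_5 = S_0·∏_{j≠5}(α_5 − α_j) = 8·8 = 64 ≡ 12 (mod 13).
Step 5: correct position 5: c_5 = r_5 − e = 6 − 12 ≡ 7 (mod 13). Hence c = [5, 12, 0, 11, 7].
  Check: interpolating c through the α_i gives m(x) = 4 + 4·x (degree < 2) with m(α_i) = c_i for every i, so c is indeed a codeword.
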